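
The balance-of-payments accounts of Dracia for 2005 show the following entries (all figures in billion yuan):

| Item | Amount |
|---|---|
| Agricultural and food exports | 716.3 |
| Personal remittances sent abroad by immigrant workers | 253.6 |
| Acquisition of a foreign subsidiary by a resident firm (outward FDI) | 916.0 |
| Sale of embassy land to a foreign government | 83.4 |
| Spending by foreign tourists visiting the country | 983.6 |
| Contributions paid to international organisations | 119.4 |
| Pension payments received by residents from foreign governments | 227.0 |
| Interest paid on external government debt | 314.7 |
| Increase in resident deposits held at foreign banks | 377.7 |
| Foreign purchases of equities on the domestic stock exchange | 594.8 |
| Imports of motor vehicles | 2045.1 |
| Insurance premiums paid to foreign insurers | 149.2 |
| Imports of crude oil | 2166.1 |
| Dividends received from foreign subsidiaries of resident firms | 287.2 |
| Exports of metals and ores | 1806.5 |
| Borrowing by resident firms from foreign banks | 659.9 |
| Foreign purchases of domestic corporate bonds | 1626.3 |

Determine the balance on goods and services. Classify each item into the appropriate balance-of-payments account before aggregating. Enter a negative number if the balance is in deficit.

-854.0

Goods: 716.3 - 2045.1 + 1806.5 - 2166.1 = -1688.4
Services: 983.6 - 149.2 = 834.4
Trade balance = -1688.4 + 834.4 = -854.0
(Excluded from the trade balance — secondary income: personal remittances sent abroad by immigrant workers 253.6, contributions paid to international organisations 119.4, pension payments received by residents from foreign governments 227.0; financial account: acquisition of a foreign subsidiary by a resident firm (outward FDI) 916.0, increase in resident deposits held at foreign banks 377.7, foreign purchases of equities on the domestic stock exchange 594.8, borrowing by resident firms from foreign banks 659.9, foreign purchases of domestic corporate bonds 1626.3; capital account: sale of embassy land to a foreign government 83.4; primary income: interest paid on external government debt 314.7, dividends received from foreign subsidiaries of resident firms 287.2.)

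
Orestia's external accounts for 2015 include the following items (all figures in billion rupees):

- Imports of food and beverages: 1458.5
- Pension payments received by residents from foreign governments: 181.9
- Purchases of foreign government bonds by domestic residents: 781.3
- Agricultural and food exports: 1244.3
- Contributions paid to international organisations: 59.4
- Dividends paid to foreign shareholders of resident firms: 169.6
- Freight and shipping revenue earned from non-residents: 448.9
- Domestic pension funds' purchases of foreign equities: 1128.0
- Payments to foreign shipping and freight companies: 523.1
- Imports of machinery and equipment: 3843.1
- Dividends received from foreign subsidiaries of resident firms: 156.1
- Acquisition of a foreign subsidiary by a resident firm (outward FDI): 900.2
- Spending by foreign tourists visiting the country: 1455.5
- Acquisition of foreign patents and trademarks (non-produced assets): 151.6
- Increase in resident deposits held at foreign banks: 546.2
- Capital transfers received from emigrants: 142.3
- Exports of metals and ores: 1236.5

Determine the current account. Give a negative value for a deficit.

-1330.5

Goods: -3843.1 + 1236.5 - 1458.5 + 1244.3 = -2820.8
Services: 448.9 + 1455.5 - 523.1 = 1381.3
Primary income: 156.1 - 169.6 = -13.5
Secondary income: -59.4 + 181.9 = 122.5
Current account = (-2820.8) + 1381.3 + (-13.5) + 122.5 = -1330.5
(Excluded from the current account — financial account: purchases of foreign government bonds by domestic residents 781.3, domestic pension funds' purchases of foreign equities 1128.0, acquisition of a foreign subsidiary by a resident firm (outward FDI) 900.2, increase in resident deposits held at foreign banks 546.2; capital account: acquisition of foreign patents and trademarks (non-produced assets) 151.6, capital transfers received from emigrants 142.3.)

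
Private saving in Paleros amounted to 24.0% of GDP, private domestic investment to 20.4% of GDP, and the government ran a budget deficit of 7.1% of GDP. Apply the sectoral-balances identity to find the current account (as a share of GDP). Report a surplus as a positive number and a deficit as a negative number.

By the sectoral-balances identity, CA = (S_private - I) + (T - G).
Private balance = 24.0 - 20.4 = 3.6
Government balance (T - G) = -7.1
CA = 3.6 + (-7.1) = -3.5

-3.5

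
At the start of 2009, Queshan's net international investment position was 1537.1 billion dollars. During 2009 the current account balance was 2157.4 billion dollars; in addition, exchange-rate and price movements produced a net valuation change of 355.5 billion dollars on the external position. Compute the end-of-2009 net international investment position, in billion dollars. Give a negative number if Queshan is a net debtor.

Change in NIIP = current account + net valuation change = 2157.4 + 355.5 = 2512.9
End-of-year NIIP = 1537.1 + 2512.9 = 4050.0

4050.0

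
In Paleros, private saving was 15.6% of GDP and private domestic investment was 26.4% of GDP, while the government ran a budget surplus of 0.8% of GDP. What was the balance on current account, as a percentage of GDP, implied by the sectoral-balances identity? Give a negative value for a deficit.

-10.0

By the sectoral-balances identity, CA = (S_private - I) + (T - G).
Private balance = 15.6 - 26.4 = -10.8
Government balance (T - G) = 0.8
CA = -10.8 + 0.8 = -10.0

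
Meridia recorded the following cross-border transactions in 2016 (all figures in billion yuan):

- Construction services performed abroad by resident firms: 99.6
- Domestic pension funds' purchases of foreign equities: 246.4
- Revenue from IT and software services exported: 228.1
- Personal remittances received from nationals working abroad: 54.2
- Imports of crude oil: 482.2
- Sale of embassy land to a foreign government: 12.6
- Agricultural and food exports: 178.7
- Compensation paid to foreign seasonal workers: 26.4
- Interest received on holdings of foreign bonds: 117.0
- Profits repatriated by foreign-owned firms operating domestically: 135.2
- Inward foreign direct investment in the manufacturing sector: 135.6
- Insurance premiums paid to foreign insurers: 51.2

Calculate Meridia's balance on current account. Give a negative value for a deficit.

Goods: 178.7 - 482.2 = -303.5
Services: 228.1 + 99.6 - 51.2 = 276.5
Primary income: 117.0 - 135.2 - 26.4 = -44.6
Secondary income: 54.2
Current account = (-303.5) + 276.5 + (-44.6) + 54.2 = -17.4
(Excluded from the current account — financial account: domestic pension funds' purchases of foreign equities 246.4, inward foreign direct investment in the manufacturing sector 135.6; capital account: sale of embassy land to a foreign government 12.6.)

-17.4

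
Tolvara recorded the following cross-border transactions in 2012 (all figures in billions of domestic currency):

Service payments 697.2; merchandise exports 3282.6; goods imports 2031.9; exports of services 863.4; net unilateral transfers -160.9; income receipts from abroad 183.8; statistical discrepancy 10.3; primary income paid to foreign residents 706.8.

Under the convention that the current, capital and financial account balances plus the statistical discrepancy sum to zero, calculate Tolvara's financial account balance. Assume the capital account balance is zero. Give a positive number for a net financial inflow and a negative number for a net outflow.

Goods balance = 3282.6 - 2031.9 = 1250.7
Services balance = 863.4 - 697.2 = 166.2
Trade balance (goods + services) = 1250.7 + 166.2 = 1416.9
Net primary income = 183.8 - 706.8 = -523.0
Net secondary income = -160.9
Current account = 1416.9 + (-523.0) + (-160.9) = 733.0
Financial account = -(733.0 + 10.3) = -743.3

-743.3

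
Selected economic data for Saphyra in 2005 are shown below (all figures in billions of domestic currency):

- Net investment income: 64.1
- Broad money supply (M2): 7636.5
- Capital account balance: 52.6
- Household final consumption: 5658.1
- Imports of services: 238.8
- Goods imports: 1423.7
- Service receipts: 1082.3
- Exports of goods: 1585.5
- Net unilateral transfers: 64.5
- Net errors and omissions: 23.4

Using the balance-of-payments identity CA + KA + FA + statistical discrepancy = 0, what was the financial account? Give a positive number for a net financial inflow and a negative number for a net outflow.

-1209.9

Goods balance = 1585.5 - 1423.7 = 161.8
Services balance = 1082.3 - 238.8 = 843.5
Trade balance (goods + services) = 161.8 + 843.5 = 1005.3
Net primary income = 64.1
Net secondary income = 64.5
Current account = 1005.3 + 64.1 + 64.5 = 1133.9
Financial account = -(1133.9 + 52.6 + 23.4) = -1209.9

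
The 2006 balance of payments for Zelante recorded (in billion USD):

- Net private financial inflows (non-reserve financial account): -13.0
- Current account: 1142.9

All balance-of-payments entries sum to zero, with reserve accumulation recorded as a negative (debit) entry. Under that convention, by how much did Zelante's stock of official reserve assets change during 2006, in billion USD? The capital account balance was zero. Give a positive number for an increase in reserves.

1129.9

Official reserve transactions balance = -(1142.9 + (-13.0)) = -1129.9
An accumulation of reserves is recorded as a debit (negative entry), so the change in the stock of reserves is the negative of that balance.
Change in official reserves = -(-1129.9) = 1129.9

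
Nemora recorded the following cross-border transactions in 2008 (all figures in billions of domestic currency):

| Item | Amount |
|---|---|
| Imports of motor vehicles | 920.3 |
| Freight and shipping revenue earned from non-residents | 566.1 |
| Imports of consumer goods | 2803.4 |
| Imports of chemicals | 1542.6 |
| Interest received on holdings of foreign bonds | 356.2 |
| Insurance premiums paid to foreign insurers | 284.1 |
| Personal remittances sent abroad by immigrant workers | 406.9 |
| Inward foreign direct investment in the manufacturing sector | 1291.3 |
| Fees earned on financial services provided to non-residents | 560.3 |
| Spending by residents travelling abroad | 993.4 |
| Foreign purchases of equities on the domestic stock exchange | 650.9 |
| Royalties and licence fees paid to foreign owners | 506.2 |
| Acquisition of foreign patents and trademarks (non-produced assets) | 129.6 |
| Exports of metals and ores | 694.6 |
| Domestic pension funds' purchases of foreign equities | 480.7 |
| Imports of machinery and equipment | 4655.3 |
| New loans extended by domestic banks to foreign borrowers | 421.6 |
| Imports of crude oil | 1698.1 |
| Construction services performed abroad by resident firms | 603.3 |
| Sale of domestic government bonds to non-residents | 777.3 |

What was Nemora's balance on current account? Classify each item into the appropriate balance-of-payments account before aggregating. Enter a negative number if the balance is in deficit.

-11029.8

Goods: -2803.4 - 4655.3 - 1698.1 - 1542.6 - 920.3 + 694.6 = -10925.1
Services: 560.3 - 993.4 + 566.1 - 506.2 + 603.3 - 284.1 = -54.0
Primary income: 356.2
Secondary income: -406.9
Current account = (-10925.1) + (-54.0) + 356.2 + (-406.9) = -11029.8
(Excluded from the current account — financial account: inward foreign direct investment in the manufacturing sector 1291.3, foreign purchases of equities on the domestic stock exchange 650.9, domestic pension funds' purchases of foreign equities 480.7, new loans extended by domestic banks to foreign borrowers 421.6, sale of domestic government bonds to non-residents 777.3; capital account: acquisition of foreign patents and trademarks (non-produced assets) 129.6.)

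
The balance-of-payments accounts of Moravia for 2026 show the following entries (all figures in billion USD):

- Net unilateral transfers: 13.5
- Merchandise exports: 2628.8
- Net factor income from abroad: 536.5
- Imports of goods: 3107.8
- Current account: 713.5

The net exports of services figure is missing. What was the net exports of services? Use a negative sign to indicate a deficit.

Current account = goods balance + services balance + net primary income + net secondary income
Sum of the known components = 71.0
Net exports of services = CA - (known components) = 713.5 - 71.0 = 642.5

642.5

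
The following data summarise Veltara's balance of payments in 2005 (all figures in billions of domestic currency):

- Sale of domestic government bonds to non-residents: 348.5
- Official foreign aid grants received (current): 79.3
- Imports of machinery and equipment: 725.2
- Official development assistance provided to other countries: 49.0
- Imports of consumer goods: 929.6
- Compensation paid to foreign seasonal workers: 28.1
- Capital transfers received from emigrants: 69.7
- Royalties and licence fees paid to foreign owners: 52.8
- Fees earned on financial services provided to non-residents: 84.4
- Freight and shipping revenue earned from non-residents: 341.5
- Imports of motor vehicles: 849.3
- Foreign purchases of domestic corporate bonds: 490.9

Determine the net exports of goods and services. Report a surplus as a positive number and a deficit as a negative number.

Goods: -725.2 - 849.3 - 929.6 = -2504.1
Services: -52.8 + 341.5 + 84.4 = 373.1
Trade balance = -2504.1 + 373.1 = -2131.0
(Excluded from the trade balance — financial account: sale of domestic government bonds to non-residents 348.5, foreign purchases of domestic corporate bonds 490.9; secondary income: official foreign aid grants received (current) 79.3, official development assistance provided to other countries 49.0; primary income: compensation paid to foreign seasonal workers 28.1; capital account: capital transfers received from emigrants 69.7.)

-2131.0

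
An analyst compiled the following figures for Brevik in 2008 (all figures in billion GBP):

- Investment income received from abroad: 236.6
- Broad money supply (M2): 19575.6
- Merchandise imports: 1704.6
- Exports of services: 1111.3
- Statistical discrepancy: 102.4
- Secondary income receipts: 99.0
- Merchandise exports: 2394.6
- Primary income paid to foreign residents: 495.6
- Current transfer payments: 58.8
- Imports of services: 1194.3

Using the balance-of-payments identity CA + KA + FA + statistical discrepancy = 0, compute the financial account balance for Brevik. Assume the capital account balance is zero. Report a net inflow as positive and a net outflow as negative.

-490.6

Goods balance = 2394.6 - 1704.6 = 690.0
Services balance = 1111.3 - 1194.3 = -83.0
Trade balance (goods + services) = 690.0 + (-83.0) = 607.0
Net primary income = 236.6 - 495.6 = -259.0
Net secondary income = 99.0 - 58.8 = 40.2
Current account = 607.0 + (-259.0) + 40.2 = 388.2
Financial account = -(388.2 + 102.4) = -490.6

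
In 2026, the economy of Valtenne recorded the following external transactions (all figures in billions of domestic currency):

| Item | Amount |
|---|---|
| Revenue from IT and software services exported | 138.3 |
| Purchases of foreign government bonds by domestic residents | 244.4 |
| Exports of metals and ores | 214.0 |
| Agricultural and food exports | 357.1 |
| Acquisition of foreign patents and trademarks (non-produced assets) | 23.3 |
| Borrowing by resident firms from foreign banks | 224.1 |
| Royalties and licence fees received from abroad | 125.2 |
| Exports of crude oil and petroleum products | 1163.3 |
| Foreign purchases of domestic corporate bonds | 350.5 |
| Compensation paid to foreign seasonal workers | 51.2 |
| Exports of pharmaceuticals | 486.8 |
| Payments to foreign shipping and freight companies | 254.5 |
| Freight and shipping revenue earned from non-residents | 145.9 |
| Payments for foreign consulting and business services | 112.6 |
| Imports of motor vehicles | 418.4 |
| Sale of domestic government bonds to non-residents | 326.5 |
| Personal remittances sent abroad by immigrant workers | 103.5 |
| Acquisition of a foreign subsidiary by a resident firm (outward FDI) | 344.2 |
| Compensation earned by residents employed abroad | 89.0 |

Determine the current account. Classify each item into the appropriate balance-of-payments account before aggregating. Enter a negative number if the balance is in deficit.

1779.4

Goods: 1163.3 + 214.0 + 486.8 + 357.1 - 418.4 = 1802.8
Services: -254.5 + 125.2 + 138.3 - 112.6 + 145.9 = 42.3
Primary income: -51.2 + 89.0 = 37.8
Secondary income: -103.5
Current account = 1802.8 + 42.3 + 37.8 + (-103.5) = 1779.4
(Excluded from the current account — financial account: purchases of foreign government bonds by domestic residents 244.4, borrowing by resident firms from foreign banks 224.1, foreign purchases of domestic corporate bonds 350.5, sale of domestic government bonds to non-residents 326.5, acquisition of a foreign subsidiary by a resident firm (outward FDI) 344.2; capital account: acquisition of foreign patents and trademarks (non-produced assets) 23.3.)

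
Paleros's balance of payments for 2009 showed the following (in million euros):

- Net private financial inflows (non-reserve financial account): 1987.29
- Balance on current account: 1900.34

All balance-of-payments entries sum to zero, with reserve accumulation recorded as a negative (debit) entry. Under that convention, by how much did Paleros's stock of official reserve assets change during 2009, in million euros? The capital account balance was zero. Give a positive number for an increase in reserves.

3887.63

Official reserve transactions balance = -(1900.34 + 1987.29) = -3887.63
An accumulation of reserves is recorded as a debit (negative entry), so the change in the stock of reserves is the negative of that balance.
Change in official reserves = -(-3887.63) = 3887.63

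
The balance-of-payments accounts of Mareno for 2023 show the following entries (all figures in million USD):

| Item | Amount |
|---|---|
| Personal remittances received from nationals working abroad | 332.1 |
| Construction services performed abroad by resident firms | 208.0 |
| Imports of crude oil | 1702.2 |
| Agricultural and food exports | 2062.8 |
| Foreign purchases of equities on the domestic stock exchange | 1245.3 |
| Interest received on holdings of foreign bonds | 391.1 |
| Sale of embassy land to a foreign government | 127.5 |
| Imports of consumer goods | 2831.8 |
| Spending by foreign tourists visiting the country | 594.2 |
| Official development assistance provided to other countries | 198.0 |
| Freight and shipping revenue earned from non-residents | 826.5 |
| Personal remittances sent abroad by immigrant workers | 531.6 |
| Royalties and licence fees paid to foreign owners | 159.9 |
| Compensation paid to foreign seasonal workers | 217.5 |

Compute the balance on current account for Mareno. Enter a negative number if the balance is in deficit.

Goods: -2831.8 - 1702.2 + 2062.8 = -2471.2
Services: 826.5 - 159.9 + 594.2 + 208.0 = 1468.8
Primary income: 391.1 - 217.5 = 173.6
Secondary income: 332.1 - 531.6 - 198.0 = -397.5
Current account = (-2471.2) + 1468.8 + 173.6 + (-397.5) = -1226.3
(Excluded from the current account — financial account: foreign purchases of equities on the domestic stock exchange 1245.3; capital account: sale of embassy land to a foreign government 127.5.)

-1226.3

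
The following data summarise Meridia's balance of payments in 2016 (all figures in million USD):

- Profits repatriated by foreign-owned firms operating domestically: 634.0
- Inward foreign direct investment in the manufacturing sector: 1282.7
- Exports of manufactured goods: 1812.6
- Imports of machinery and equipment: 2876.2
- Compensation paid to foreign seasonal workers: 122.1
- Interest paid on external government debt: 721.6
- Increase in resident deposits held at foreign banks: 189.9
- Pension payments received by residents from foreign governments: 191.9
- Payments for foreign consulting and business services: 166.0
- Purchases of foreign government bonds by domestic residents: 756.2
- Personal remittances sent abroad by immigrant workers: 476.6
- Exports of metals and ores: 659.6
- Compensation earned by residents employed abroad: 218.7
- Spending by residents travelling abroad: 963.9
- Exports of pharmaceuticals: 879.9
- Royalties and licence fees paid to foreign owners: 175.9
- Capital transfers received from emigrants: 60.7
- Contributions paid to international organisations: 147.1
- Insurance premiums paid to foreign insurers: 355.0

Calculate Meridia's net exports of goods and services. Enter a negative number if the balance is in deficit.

Goods: 1812.6 + 879.9 - 2876.2 + 659.6 = 475.9
Services: -175.9 - 355.0 - 963.9 - 166.0 = -1660.8
Trade balance = 475.9 + (-1660.8) = -1184.9
(Excluded from the trade balance — primary income: profits repatriated by foreign-owned firms operating domestically 634.0, compensation paid to foreign seasonal workers 122.1, interest paid on external government debt 721.6, compensation earned by residents employed abroad 218.7; financial account: inward foreign direct investment in the manufacturing sector 1282.7, increase in resident deposits held at foreign banks 189.9, purchases of foreign government bonds by domestic residents 756.2; secondary income: pension payments received by residents from foreign governments 191.9, personal remittances sent abroad by immigrant workers 476.6, contributions paid to international organisations 147.1; capital account: capital transfers received from emigrants 60.7.)

-1184.9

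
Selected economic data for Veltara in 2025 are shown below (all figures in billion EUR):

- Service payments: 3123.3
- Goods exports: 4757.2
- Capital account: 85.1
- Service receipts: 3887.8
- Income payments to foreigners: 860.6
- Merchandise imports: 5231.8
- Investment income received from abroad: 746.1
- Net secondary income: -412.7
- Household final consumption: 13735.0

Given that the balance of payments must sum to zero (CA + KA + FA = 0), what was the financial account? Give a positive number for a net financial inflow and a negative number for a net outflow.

Goods balance = 4757.2 - 5231.8 = -474.6
Services balance = 3887.8 - 3123.3 = 764.5
Trade balance (goods + services) = -474.6 + 764.5 = 289.9
Net primary income = 746.1 - 860.6 = -114.5
Net secondary income = -412.7
Current account = 289.9 + (-114.5) + (-412.7) = -237.3
Financial account = -(-237.3 + 85.1) = 152.2

152.2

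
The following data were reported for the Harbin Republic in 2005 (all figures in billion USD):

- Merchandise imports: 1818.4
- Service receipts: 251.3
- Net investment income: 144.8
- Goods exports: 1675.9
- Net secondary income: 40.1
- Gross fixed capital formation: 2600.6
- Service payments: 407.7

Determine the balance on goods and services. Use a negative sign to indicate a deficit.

-298.9

Goods balance = 1675.9 - 1818.4 = -142.5
Services balance = 251.3 - 407.7 = -156.4
Trade balance (goods + services) = -142.5 + (-156.4) = -298.9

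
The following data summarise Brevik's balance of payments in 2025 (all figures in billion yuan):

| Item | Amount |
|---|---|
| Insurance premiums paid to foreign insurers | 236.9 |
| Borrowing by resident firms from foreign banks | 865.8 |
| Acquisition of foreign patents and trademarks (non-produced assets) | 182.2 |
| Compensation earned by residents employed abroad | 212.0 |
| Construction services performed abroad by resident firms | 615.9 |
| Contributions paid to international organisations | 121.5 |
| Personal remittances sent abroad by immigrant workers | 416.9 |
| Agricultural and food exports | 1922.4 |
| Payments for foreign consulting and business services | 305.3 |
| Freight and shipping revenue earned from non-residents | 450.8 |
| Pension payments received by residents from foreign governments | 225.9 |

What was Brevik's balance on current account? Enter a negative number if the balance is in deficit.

Goods: 1922.4
Services: -305.3 + 450.8 + 615.9 - 236.9 = 524.5
Primary income: 212.0
Secondary income: -121.5 + 225.9 - 416.9 = -312.5
Current account = 1922.4 + 524.5 + 212.0 + (-312.5) = 2346.4
(Excluded from the current account — financial account: borrowing by resident firms from foreign banks 865.8; capital account: acquisition of foreign patents and trademarks (non-produced assets) 182.2.)

2346.4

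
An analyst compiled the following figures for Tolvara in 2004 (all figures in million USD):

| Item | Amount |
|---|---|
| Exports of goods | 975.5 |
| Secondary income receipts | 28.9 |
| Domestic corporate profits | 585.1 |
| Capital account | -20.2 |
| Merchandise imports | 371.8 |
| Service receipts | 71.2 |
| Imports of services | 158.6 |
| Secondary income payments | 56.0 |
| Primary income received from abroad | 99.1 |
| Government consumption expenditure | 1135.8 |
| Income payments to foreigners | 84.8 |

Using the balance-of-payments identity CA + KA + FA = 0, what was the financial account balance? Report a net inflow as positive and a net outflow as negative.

-483.3

Goods balance = 975.5 - 371.8 = 603.7
Services balance = 71.2 - 158.6 = -87.4
Trade balance (goods + services) = 603.7 + (-87.4) = 516.3
Net primary income = 99.1 - 84.8 = 14.3
Net secondary income = 28.9 - 56.0 = -27.1
Current account = 516.3 + 14.3 + (-27.1) = 503.5
Financial account = -(503.5 + (-20.2)) = -483.3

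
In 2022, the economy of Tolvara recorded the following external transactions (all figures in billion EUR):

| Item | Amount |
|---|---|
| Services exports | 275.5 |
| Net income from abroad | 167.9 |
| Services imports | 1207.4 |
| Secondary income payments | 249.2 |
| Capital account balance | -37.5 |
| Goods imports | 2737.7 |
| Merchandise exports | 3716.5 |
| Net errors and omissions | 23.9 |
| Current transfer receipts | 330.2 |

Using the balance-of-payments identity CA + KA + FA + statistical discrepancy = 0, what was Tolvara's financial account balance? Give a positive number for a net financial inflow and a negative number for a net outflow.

-282.2

Goods balance = 3716.5 - 2737.7 = 978.8
Services balance = 275.5 - 1207.4 = -931.9
Trade balance (goods + services) = 978.8 + (-931.9) = 46.9
Net primary income = 167.9
Net secondary income = 330.2 - 249.2 = 81.0
Current account = 46.9 + 167.9 + 81.0 = 295.8
Financial account = -(295.8 + (-37.5) + 23.9) = -282.2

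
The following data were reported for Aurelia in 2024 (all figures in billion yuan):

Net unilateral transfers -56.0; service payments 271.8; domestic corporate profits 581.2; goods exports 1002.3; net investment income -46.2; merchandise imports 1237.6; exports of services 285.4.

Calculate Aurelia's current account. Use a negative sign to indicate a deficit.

-323.9

Goods balance = 1002.3 - 1237.6 = -235.3
Services balance = 285.4 - 271.8 = 13.6
Trade balance (goods + services) = -235.3 + 13.6 = -221.7
Net primary income = -46.2
Net secondary income = -56.0
Current account = -221.7 + (-46.2) + (-56.0) = -323.9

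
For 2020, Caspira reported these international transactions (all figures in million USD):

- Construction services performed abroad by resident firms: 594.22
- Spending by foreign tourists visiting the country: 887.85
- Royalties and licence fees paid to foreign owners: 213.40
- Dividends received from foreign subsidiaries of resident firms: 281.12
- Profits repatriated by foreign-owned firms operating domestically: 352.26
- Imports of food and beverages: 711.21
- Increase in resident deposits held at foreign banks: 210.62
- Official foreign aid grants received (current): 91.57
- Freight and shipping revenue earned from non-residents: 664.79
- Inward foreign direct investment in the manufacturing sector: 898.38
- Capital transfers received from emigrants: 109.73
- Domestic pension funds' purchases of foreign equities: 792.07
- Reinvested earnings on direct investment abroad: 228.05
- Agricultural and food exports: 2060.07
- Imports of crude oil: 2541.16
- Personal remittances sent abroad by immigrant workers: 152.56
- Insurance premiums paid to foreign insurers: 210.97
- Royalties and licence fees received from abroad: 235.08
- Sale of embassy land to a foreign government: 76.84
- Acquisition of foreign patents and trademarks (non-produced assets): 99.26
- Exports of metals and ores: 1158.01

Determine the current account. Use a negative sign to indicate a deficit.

Goods: -2541.16 + 1158.01 + 2060.07 - 711.21 = -34.29
Services: 594.22 - 213.40 + 664.79 - 210.97 + 887.85 + 235.08 = 1957.57
Primary income: 228.05 + 281.12 - 352.26 = 156.91
Secondary income: -152.56 + 91.57 = -60.99
Current account = (-34.29) + 1957.57 + 156.91 + (-60.99) = 2019.20
(Excluded from the current account — financial account: increase in resident deposits held at foreign banks 210.62, inward foreign direct investment in the manufacturing sector 898.38, domestic pension funds' purchases of foreign equities 792.07; capital account: capital transfers received from emigrants 109.73, sale of embassy land to a foreign government 76.84, acquisition of foreign patents and trademarks (non-produced assets) 99.26.)

2019.20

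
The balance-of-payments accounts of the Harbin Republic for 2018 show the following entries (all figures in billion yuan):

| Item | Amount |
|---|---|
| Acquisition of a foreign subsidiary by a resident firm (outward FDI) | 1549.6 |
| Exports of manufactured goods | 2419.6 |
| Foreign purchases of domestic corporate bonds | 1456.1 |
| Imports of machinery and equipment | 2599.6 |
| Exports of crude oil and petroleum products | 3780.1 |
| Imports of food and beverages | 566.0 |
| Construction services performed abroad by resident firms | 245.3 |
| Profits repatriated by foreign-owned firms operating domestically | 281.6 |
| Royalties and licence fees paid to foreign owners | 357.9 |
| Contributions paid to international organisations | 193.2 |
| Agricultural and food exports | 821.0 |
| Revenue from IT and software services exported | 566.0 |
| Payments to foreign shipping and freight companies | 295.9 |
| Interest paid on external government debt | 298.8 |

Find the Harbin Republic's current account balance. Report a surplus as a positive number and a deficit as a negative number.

3239.0

Goods: -2599.6 + 2419.6 - 566.0 + 821.0 + 3780.1 = 3855.1
Services: 245.3 + 566.0 - 295.9 - 357.9 = 157.5
Primary income: -298.8 - 281.6 = -580.4
Secondary income: -193.2
Current account = 3855.1 + 157.5 + (-580.4) + (-193.2) = 3239.0
(Excluded from the current account — financial account: acquisition of a foreign subsidiary by a resident firm (outward FDI) 1549.6, foreign purchases of domestic corporate bonds 1456.1.)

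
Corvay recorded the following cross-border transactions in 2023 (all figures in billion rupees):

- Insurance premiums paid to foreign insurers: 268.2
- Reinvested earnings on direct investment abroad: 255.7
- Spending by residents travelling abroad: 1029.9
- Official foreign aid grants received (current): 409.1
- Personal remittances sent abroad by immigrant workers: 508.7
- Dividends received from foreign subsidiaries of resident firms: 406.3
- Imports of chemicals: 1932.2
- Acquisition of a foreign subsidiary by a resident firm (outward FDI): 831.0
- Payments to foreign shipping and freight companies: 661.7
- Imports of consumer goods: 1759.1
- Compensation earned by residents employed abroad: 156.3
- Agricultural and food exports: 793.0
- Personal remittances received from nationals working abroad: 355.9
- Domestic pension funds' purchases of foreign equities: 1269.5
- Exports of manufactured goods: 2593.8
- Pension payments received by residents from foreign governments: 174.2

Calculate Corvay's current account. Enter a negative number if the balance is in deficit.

-1015.5

Goods: -1759.1 - 1932.2 + 2593.8 + 793.0 = -304.5
Services: -661.7 - 1029.9 - 268.2 = -1959.8
Primary income: 406.3 + 255.7 + 156.3 = 818.3
Secondary income: 409.1 + 355.9 - 508.7 + 174.2 = 430.5
Current account = (-304.5) + (-1959.8) + 818.3 + 430.5 = -1015.5
(Excluded from the current account — financial account: acquisition of a foreign subsidiary by a resident firm (outward FDI) 831.0, domestic pension funds' purchases of foreign equities 1269.5.)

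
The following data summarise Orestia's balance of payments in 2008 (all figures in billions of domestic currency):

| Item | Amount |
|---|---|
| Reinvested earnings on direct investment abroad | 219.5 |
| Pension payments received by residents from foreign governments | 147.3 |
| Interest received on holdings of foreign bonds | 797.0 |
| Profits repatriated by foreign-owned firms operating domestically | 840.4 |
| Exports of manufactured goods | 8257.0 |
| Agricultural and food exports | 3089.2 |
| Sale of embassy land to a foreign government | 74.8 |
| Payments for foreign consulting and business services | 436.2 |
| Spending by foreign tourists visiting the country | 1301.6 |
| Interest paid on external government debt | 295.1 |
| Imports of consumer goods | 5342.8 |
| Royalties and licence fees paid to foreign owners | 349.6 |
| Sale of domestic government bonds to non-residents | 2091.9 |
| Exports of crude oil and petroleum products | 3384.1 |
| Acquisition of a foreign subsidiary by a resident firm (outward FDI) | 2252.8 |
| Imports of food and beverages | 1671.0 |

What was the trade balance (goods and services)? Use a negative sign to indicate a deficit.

Goods: 8257.0 - 1671.0 + 3089.2 + 3384.1 - 5342.8 = 7716.5
Services: -436.2 - 349.6 + 1301.6 = 515.8
Trade balance = 7716.5 + 515.8 = 8232.3
(Excluded from the trade balance — primary income: reinvested earnings on direct investment abroad 219.5, interest received on holdings of foreign bonds 797.0, profits repatriated by foreign-owned firms operating domestically 840.4, interest paid on external government debt 295.1; secondary income: pension payments received by residents from foreign governments 147.3; capital account: sale of embassy land to a foreign government 74.8; financial account: sale of domestic government bonds to non-residents 2091.9, acquisition of a foreign subsidiary by a resident firm (outward FDI) 2252.8.)

8232.3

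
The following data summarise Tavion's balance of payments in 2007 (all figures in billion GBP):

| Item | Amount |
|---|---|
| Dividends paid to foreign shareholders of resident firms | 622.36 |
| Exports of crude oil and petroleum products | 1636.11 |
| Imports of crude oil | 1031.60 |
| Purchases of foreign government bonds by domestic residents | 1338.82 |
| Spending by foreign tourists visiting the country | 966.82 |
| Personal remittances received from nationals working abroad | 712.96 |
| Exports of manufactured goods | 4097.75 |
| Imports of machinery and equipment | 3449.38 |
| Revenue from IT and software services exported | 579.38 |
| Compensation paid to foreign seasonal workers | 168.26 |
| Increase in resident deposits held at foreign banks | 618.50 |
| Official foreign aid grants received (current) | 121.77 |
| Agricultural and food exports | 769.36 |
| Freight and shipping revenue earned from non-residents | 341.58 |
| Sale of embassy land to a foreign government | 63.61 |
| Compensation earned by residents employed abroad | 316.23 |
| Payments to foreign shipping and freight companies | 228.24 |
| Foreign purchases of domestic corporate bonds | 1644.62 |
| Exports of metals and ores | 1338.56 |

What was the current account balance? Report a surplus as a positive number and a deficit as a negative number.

5380.68

Goods: 1338.56 + 4097.75 + 769.36 - 3449.38 - 1031.60 + 1636.11 = 3360.80
Services: 966.82 - 228.24 + 341.58 + 579.38 = 1659.54
Primary income: -168.26 - 622.36 + 316.23 = -474.39
Secondary income: 712.96 + 121.77 = 834.73
Current account = 3360.80 + 1659.54 + (-474.39) + 834.73 = 5380.68
(Excluded from the current account — financial account: purchases of foreign government bonds by domestic residents 1338.82, increase in resident deposits held at foreign banks 618.50, foreign purchases of domestic corporate bonds 1644.62; capital account: sale of embassy land to a foreign government 63.61.)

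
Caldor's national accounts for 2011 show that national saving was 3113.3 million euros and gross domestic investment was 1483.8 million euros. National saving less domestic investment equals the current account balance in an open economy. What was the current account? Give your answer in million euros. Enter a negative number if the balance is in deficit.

1629.5

S - I = CA (net lending to the rest of the world).
CA = S - I = 3113.3 - 1483.8 = 1629.5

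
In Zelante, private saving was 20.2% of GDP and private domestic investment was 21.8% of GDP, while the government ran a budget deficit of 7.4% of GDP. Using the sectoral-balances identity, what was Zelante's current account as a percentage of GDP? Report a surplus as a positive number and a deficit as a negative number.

-9.0

By the sectoral-balances identity, CA = (S_private - I) + (T - G).
Private balance = 20.2 - 21.8 = -1.6
Government balance (T - G) = -7.4
CA = -1.6 + (-7.4) = -9.0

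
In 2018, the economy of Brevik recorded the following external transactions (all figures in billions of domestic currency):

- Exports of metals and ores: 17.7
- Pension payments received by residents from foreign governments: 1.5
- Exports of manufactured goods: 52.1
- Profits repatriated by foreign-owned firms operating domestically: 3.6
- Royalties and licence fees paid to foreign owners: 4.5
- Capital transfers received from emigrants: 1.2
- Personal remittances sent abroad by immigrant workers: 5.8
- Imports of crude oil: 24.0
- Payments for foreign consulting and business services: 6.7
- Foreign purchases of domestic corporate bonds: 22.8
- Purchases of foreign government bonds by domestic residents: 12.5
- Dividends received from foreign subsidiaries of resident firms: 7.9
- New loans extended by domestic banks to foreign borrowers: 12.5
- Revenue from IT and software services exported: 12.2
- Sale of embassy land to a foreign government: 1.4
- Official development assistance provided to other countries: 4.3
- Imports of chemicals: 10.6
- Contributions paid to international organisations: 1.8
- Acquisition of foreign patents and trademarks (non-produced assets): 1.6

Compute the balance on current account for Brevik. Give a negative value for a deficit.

30.1

Goods: -10.6 - 24.0 + 17.7 + 52.1 = 35.2
Services: -4.5 - 6.7 + 12.2 = 1.0
Primary income: 7.9 - 3.6 = 4.3
Secondary income: -4.3 + 1.5 - 5.8 - 1.8 = -10.4
Current account = 35.2 + 1.0 + 4.3 + (-10.4) = 30.1
(Excluded from the current account — capital account: capital transfers received from emigrants 1.2, sale of embassy land to a foreign government 1.4, acquisition of foreign patents and trademarks (non-produced assets) 1.6; financial account: foreign purchases of domestic corporate bonds 22.8, purchases of foreign government bonds by domestic residents 12.5, new loans extended by domestic banks to foreign borrowers 12.5.)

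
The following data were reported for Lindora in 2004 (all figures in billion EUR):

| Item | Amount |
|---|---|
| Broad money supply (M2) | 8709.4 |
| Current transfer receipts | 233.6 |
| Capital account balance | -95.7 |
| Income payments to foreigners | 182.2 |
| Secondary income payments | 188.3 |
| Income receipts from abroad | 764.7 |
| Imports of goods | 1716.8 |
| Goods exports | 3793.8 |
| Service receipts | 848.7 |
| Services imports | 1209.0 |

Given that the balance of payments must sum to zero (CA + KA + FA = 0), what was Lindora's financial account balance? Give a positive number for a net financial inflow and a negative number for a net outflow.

-2248.8

Goods balance = 3793.8 - 1716.8 = 2077.0
Services balance = 848.7 - 1209.0 = -360.3
Trade balance (goods + services) = 2077.0 + (-360.3) = 1716.7
Net primary income = 764.7 - 182.2 = 582.5
Net secondary income = 233.6 - 188.3 = 45.3
Current account = 1716.7 + 582.5 + 45.3 = 2344.5
Financial account = -(2344.5 + (-95.7)) = -2248.8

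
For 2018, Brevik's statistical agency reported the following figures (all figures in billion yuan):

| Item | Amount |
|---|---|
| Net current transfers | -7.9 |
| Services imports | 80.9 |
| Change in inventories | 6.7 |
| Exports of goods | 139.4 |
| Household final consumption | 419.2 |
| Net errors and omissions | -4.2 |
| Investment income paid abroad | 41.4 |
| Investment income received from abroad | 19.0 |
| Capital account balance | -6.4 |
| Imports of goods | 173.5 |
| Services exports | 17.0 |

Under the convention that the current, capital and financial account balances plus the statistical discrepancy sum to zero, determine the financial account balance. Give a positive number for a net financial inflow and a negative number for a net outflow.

138.9

Goods balance = 139.4 - 173.5 = -34.1
Services balance = 17.0 - 80.9 = -63.9
Trade balance (goods + services) = -34.1 + (-63.9) = -98.0
Net primary income = 19.0 - 41.4 = -22.4
Net secondary income = -7.9
Current account = -98.0 + (-22.4) + (-7.9) = -128.3
Financial account = -(-128.3 + (-6.4) + (-4.2)) = 138.9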